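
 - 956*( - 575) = 549700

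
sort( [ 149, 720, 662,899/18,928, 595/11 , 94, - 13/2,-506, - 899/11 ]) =[  -  506 , - 899/11,-13/2,899/18,595/11,94, 149, 662 , 720,  928]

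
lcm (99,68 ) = 6732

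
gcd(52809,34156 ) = 1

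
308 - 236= 72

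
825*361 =297825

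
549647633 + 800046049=1349693682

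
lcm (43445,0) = 0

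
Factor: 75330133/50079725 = 5^( - 2 ) * 19^( - 2 )*  31^( - 1) * 179^( - 1 )*75330133^1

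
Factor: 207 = 3^2 * 23^1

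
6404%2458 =1488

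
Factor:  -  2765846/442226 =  -1382923/221113 = - 29^1 * 41^(-1)*43^1*1109^1*5393^( - 1 ) 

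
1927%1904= 23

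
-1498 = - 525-973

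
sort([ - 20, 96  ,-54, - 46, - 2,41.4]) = [ - 54, - 46, - 20, - 2,41.4, 96]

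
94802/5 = 18960+2/5 = 18960.40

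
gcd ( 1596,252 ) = 84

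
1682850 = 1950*863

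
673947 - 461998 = 211949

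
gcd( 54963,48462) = 591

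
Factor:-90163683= - 3^2 * 19^1  *  527273^1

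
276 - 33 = 243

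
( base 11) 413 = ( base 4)13302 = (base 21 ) 12f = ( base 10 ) 498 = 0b111110010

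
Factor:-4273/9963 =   -  3^( - 5)*41^( - 1)*4273^1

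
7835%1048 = 499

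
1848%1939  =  1848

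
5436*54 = 293544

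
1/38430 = 1/38430 = 0.00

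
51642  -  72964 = -21322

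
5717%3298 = 2419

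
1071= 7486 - 6415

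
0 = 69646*0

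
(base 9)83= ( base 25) 30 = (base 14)55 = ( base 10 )75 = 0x4B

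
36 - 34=2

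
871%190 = 111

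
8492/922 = 9+97/461 = 9.21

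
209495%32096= 16919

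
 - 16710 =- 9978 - 6732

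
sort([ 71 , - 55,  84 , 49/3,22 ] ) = [-55, 49/3, 22,71 , 84]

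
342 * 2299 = 786258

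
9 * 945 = 8505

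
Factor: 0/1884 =0 = 0^1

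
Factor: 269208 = 2^3*3^2*3739^1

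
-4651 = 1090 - 5741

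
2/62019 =2/62019= 0.00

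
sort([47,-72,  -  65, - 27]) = [-72, - 65,-27,47 ]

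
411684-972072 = -560388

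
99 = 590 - 491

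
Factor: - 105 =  - 3^1 *5^1 * 7^1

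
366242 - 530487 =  - 164245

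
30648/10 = 15324/5 = 3064.80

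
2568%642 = 0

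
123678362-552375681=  -428697319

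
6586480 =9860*668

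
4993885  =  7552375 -2558490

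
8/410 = 4/205 =0.02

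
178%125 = 53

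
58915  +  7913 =66828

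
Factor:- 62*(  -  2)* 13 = 1612 = 2^2*13^1*31^1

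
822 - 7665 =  - 6843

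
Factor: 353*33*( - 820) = - 9552180  =  - 2^2*3^1*5^1*11^1*41^1*353^1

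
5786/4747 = 5786/4747 = 1.22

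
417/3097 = 417/3097 = 0.13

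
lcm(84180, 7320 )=168360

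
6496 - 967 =5529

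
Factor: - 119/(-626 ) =2^( - 1)* 7^1*17^1*313^( - 1)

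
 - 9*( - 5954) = 53586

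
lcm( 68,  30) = 1020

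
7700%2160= 1220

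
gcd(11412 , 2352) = 12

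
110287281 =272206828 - 161919547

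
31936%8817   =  5485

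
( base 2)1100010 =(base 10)98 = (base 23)46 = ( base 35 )2s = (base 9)118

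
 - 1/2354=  - 1+2353/2354=- 0.00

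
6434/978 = 6 +283/489 = 6.58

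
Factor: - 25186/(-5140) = 2^(-1)*5^(  -  1 )*7^2 = 49/10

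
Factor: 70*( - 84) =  - 5880 = - 2^3*3^1*5^1*7^2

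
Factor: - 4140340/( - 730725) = 828068/146145 = 2^2*3^( - 1)*5^(-1)*9743^(-1)*207017^1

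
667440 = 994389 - 326949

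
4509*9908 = 44675172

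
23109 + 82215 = 105324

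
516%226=64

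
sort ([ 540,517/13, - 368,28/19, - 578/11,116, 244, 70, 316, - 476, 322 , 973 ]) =[ - 476, - 368,-578/11,  28/19, 517/13, 70, 116,244,316,322, 540, 973]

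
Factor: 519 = 3^1 *173^1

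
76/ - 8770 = - 1 + 4347/4385 = - 0.01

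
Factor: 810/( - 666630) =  -823^( - 1 ) = -1/823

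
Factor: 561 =3^1*11^1* 17^1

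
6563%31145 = 6563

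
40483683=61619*657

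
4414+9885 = 14299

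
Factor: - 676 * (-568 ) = 2^5*13^2*  71^1= 383968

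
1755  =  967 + 788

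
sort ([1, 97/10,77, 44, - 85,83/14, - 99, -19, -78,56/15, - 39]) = [-99, -85, - 78,  -  39,-19,1, 56/15,83/14, 97/10,44,77 ]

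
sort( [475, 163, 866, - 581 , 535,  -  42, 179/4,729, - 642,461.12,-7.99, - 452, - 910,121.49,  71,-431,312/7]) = [ -910,-642,- 581,-452 , - 431, - 42, - 7.99 , 312/7 , 179/4, 71,121.49, 163, 461.12, 475, 535, 729,866]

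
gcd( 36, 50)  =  2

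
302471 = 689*439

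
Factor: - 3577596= - 2^2*3^1*11^1*27103^1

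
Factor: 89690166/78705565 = 2^1*3^4*5^(-1 )*29^( - 1)*542797^( - 1)*553643^1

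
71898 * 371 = 26674158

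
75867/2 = 75867/2 = 37933.50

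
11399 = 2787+8612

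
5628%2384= 860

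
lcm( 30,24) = 120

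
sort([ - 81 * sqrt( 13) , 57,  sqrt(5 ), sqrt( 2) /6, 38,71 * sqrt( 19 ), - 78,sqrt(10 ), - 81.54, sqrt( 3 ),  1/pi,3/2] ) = [-81*sqrt( 13), - 81.54, - 78, sqrt( 2)/6,1/pi,  3/2, sqrt( 3),sqrt( 5 ),  sqrt(10 ),  38  ,  57,71*sqrt( 19)] 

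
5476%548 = 544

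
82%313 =82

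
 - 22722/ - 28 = 811 + 1/2 = 811.50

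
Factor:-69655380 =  - 2^2 * 3^1*5^1*983^1*1181^1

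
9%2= 1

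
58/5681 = 58/5681 = 0.01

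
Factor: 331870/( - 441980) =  - 431/574 = - 2^ ( - 1) * 7^( - 1)*41^( - 1)*431^1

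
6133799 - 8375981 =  - 2242182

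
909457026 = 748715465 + 160741561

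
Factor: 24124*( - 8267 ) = - 2^2*7^1*37^1*163^1*1181^1=-199433108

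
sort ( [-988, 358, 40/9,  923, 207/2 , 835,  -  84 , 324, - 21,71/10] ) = [ - 988, -84,-21,40/9 , 71/10,207/2,324,  358,835, 923]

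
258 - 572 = - 314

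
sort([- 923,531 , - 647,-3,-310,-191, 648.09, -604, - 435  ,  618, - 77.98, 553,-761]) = [ - 923,-761,- 647, - 604,-435,-310,-191, -77.98, -3  ,  531, 553, 618, 648.09 ]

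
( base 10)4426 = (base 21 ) A0G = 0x114a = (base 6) 32254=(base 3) 20001221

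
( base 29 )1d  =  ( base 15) 2c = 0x2A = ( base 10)42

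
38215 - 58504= - 20289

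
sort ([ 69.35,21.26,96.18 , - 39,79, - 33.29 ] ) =[ - 39, - 33.29,21.26, 69.35,79,96.18 ]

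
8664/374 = 4332/187= 23.17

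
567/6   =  94 + 1/2 = 94.50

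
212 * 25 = 5300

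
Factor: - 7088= - 2^4*443^1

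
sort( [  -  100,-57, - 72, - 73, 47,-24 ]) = [ - 100, - 73,  -  72,-57, - 24, 47] 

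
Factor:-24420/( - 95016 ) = 2^( - 1) *5^1*11^1*107^( - 1) = 55/214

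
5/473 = 5/473 =0.01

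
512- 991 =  - 479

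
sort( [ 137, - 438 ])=[-438,  137 ] 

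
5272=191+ 5081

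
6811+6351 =13162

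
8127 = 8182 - 55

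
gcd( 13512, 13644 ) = 12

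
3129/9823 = 3129/9823  =  0.32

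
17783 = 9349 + 8434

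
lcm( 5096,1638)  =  45864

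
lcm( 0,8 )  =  0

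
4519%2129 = 261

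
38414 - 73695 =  - 35281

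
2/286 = 1/143 = 0.01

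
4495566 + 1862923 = 6358489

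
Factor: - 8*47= - 2^3 * 47^1 = - 376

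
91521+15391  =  106912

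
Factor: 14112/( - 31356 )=-392/871  =  - 2^3*7^2*13^( -1 )*67^( - 1)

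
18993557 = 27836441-8842884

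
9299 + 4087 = 13386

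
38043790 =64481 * 590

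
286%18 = 16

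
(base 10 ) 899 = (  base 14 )483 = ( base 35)po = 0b1110000011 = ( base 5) 12044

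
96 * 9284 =891264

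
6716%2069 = 509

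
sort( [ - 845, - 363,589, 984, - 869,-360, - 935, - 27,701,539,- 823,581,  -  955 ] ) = [ - 955, -935 , - 869, - 845,-823, - 363,-360, - 27, 539, 581, 589,  701,  984 ]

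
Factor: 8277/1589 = 3^1* 7^( - 1)*31^1 * 89^1*227^( - 1 )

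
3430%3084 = 346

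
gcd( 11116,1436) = 4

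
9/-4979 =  - 9/4979=-0.00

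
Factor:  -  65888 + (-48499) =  - 114387 = - 3^1* 7^1*13^1*419^1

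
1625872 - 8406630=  - 6780758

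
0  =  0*128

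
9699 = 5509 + 4190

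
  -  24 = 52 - 76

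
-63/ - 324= 7/36= 0.19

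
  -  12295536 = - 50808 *242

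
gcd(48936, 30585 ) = 6117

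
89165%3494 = 1815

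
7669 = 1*7669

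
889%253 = 130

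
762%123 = 24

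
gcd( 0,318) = 318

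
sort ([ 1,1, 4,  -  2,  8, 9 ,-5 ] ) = [  -  5 , - 2,1, 1,4,8,9]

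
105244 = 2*52622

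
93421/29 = 3221+12/29 = 3221.41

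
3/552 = 1/184 = 0.01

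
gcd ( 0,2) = 2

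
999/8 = 999/8=124.88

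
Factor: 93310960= 2^4*5^1*17^1*68611^1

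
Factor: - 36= -2^2 * 3^2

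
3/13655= 3/13655  =  0.00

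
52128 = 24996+27132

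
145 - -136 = 281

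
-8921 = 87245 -96166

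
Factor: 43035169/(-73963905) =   -  3^( - 1) * 5^( -1)*2777^1*15497^1*4930927^( - 1 ) 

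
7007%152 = 15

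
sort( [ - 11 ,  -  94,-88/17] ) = [ -94, - 11,-88/17] 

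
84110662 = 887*94826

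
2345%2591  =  2345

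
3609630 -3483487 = 126143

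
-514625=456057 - 970682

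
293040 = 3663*80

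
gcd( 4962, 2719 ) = 1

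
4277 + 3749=8026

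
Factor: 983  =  983^1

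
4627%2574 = 2053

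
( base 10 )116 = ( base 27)48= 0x74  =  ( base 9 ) 138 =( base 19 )62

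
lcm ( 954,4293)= 8586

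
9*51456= 463104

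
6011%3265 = 2746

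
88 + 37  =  125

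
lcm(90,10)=90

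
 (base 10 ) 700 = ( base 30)na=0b1010111100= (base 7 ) 2020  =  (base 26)10o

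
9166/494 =4583/247 = 18.55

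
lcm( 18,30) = 90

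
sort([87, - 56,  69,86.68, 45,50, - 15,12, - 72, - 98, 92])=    [ - 98,  -  72, - 56,  -  15, 12 , 45 , 50,69, 86.68,87,  92 ]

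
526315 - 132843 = 393472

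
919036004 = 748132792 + 170903212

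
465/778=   465/778 = 0.60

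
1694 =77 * 22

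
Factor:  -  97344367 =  - 67^1*431^1*3371^1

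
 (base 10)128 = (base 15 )88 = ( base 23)5D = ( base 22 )5i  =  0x80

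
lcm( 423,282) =846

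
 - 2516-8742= -11258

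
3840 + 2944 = 6784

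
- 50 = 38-88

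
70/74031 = 70/74031 = 0.00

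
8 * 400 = 3200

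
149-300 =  - 151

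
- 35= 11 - 46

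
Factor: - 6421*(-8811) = 3^2*11^1*89^1 * 6421^1= 56575431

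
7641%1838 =289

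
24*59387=1425288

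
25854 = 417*62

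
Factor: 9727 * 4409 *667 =28605190781 = 23^1*29^1 * 71^1*137^1*4409^1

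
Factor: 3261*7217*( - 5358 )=-2^1 * 3^2*7^1 * 19^1*47^1*1031^1  *1087^1 = -126098585046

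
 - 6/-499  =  6/499  =  0.01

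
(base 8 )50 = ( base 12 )34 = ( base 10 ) 40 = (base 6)104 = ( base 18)24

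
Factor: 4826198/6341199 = 2^1*3^( - 1 )*13^1 * 17^1 * 61^1*179^1*2113733^ ( - 1) 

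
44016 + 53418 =97434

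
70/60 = 1 + 1/6 =1.17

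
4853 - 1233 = 3620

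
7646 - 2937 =4709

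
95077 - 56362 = 38715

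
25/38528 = 25/38528 = 0.00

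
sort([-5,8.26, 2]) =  [-5, 2, 8.26 ] 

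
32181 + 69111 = 101292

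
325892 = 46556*7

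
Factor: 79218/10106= 243/31= 3^5*31^( - 1 ) 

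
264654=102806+161848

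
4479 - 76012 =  - 71533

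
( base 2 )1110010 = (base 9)136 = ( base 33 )3F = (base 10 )114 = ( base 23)4m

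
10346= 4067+6279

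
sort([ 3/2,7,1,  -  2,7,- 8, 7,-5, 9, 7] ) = [  -  8, - 5, - 2,  1,3/2,7,7,7,  7 , 9]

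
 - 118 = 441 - 559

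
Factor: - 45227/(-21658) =2^( - 1)*17^( - 1 )*71^1 = 71/34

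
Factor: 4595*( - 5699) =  - 5^1*41^1  *139^1*919^1 = - 26186905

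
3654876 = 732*4993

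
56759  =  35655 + 21104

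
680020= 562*1210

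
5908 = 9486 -3578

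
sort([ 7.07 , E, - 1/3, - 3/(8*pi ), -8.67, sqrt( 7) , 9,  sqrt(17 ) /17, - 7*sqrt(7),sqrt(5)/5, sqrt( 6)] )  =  [ - 7*sqrt(7),  -  8.67, - 1/3,-3/( 8*pi), sqrt(17)/17 , sqrt( 5)/5,sqrt(6), sqrt ( 7), E, 7.07,  9]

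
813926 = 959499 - 145573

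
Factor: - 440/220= -2^1 = - 2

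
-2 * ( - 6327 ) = 12654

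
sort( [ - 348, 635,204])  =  [-348  ,  204,635 ] 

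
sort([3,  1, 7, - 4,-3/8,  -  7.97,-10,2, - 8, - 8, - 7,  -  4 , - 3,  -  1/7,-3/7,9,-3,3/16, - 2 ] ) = [-10,-8, - 8 ,  -  7.97,-7, -4, - 4  , - 3,-3 , -2, - 3/7, - 3/8, - 1/7,3/16, 1,2, 3, 7, 9] 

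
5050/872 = 2525/436 = 5.79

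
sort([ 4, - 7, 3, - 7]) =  [-7, - 7, 3, 4]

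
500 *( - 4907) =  - 2453500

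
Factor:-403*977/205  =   - 393731/205  =  -5^(  -  1)*13^1*31^1*41^( - 1)*977^1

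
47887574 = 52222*917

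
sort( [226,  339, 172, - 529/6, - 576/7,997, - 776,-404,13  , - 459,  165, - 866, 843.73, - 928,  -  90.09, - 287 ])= [ - 928, - 866, - 776, - 459,-404,-287 , - 90.09, - 529/6, - 576/7,13 , 165, 172 , 226, 339,843.73,997]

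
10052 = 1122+8930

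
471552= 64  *7368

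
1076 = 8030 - 6954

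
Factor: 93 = 3^1*31^1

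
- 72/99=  - 1 + 3/11 = -0.73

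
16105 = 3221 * 5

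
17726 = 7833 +9893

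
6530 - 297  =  6233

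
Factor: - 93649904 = -2^4 * 41^1*142759^1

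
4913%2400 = 113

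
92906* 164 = 15236584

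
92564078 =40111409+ 52452669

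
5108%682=334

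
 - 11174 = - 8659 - 2515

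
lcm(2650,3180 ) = 15900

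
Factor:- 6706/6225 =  - 2^1*3^( - 1)*5^ ( - 2) * 7^1 *83^( - 1)*479^1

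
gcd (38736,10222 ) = 538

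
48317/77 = 48317/77 = 627.49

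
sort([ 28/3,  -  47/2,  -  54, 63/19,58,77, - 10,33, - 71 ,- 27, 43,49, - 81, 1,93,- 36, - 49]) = [  -  81, - 71, - 54,-49, -36, -27,  -  47/2,  -  10,1, 63/19,28/3, 33,43, 49,58, 77, 93]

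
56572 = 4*14143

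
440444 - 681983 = -241539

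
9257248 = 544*17017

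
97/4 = 97/4= 24.25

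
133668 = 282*474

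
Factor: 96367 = 29^1*3323^1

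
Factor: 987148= 2^2*  246787^1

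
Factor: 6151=6151^1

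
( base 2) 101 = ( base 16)5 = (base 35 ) 5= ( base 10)5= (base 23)5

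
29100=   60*485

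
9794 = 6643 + 3151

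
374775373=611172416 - 236397043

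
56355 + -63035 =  - 6680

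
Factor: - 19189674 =  -  2^1*3^2 * 7^2*21757^1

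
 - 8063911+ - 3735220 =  -11799131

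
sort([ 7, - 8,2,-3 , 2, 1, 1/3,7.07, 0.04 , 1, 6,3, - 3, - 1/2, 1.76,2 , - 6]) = [ - 8, -6, - 3, - 3,  -  1/2,0.04 , 1/3,1 , 1, 1.76, 2,2,2,3, 6,7,  7.07]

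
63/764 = 63/764 = 0.08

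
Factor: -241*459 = -110619= - 3^3*17^1*241^1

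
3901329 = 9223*423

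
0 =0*167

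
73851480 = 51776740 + 22074740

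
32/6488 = 4/811 =0.00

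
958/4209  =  958/4209= 0.23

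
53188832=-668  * ( - 79624 ) 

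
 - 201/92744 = -1  +  92543/92744 = - 0.00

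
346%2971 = 346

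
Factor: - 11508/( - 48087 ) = 2^2 * 3^(-2)*7^1*13^ ( - 1 ) = 28/117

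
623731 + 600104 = 1223835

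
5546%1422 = 1280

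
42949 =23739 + 19210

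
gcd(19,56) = 1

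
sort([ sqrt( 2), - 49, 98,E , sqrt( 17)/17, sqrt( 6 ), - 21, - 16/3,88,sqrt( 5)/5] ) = [ - 49, - 21, - 16/3,sqrt(17)/17, sqrt(5)/5, sqrt (2),sqrt( 6),  E,  88, 98 ] 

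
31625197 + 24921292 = 56546489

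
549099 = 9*61011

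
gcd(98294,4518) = 2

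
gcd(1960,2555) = 35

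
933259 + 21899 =955158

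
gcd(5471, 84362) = 1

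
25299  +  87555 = 112854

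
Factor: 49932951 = 3^1*71^1 * 359^1 * 653^1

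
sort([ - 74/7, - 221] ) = [ - 221, - 74/7]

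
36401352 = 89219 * 408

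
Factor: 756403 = 756403^1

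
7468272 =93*80304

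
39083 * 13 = 508079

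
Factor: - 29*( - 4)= 2^2*29^1 = 116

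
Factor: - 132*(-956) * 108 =2^6*3^4*11^1*239^1 = 13628736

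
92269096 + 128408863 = 220677959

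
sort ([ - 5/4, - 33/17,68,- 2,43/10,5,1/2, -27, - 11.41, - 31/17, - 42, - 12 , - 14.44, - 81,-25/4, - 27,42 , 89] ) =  [ -81, - 42, - 27,  -  27, - 14.44,-12,  -  11.41, - 25/4,  -  2,  -  33/17,  -  31/17,-5/4,1/2,43/10,  5, 42, 68, 89]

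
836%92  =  8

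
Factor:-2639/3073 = -13^1*29^1*439^( - 1 ) = - 377/439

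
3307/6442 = 3307/6442=0.51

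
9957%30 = 27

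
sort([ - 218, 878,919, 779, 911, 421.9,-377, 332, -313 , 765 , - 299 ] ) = [ - 377, - 313, - 299 , - 218,332,  421.9,765,779, 878,  911,919 ]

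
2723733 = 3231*843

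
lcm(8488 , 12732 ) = 25464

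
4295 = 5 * 859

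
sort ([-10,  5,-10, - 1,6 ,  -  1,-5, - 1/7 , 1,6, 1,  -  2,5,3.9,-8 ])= [ - 10,  -  10, - 8,-5 ,- 2, -1, - 1,-1/7,1, 1, 3.9  ,  5,5, 6,6]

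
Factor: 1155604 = 2^2*251^1*1151^1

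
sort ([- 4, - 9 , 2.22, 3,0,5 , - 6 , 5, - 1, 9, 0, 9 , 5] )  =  [ - 9, - 6, - 4 , - 1, 0 , 0 , 2.22, 3,5,5, 5 , 9, 9]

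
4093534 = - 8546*( - 479 ) 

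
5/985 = 1/197 = 0.01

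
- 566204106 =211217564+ - 777421670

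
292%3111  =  292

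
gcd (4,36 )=4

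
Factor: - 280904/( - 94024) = 7^(-1)*13^1 * 23^(-1) * 37^1= 481/161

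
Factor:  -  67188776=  - 2^3*167^1*50291^1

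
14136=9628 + 4508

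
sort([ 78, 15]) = [15,  78 ] 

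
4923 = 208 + 4715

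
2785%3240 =2785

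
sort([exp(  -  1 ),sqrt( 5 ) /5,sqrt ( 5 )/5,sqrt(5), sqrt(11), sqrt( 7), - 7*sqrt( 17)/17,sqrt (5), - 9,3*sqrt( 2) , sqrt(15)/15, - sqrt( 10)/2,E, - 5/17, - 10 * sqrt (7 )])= [ - 10*  sqrt(7),-9, - 7*sqrt(17)/17,-sqrt( 10)/2, - 5/17,sqrt(15) /15, exp (  -  1),sqrt(5)/5,sqrt( 5)/5,sqrt(5), sqrt( 5), sqrt (7),  E  ,  sqrt( 11),3*sqrt (2)]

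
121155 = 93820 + 27335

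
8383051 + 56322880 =64705931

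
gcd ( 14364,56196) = 252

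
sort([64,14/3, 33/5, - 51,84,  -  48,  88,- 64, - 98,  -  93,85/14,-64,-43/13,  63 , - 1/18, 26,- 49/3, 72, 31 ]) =[ - 98, - 93,-64, - 64,-51, -48,-49/3, - 43/13,-1/18, 14/3,  85/14,  33/5,26,31,63,64,72,84, 88 ]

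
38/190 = 1/5 = 0.20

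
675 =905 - 230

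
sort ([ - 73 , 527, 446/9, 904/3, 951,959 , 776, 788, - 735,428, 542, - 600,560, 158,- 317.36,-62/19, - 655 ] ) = [ - 735, - 655,  -  600, - 317.36,  -  73,-62/19,446/9,158, 904/3, 428, 527, 542, 560,776, 788, 951, 959] 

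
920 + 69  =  989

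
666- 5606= - 4940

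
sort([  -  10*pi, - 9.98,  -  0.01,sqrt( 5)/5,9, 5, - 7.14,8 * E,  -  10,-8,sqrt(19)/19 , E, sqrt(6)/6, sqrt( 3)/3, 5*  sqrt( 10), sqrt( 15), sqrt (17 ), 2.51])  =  [-10*pi, - 10, - 9.98, - 8, - 7.14,-0.01, sqrt( 19) /19, sqrt ( 6 )/6  ,  sqrt( 5) /5, sqrt( 3 )/3, 2.51,E,  sqrt(15), sqrt( 17 ), 5,9, 5*sqrt( 10), 8*E ] 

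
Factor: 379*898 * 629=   214075118  =  2^1*17^1*37^1*379^1*449^1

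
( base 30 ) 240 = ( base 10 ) 1920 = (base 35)1JU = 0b11110000000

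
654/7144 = 327/3572 = 0.09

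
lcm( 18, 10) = 90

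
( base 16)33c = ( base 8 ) 1474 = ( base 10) 828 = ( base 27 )13i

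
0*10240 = 0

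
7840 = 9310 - 1470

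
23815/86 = 23815/86= 276.92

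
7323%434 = 379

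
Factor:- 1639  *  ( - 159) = 3^1 *11^1 * 53^1 * 149^1 = 260601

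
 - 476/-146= 3 +19/73=3.26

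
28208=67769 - 39561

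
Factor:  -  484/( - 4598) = 2/19= 2^1* 19^(-1 )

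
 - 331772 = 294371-626143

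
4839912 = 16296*297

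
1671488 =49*34112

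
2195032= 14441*152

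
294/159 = 1 + 45/53 = 1.85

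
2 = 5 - 3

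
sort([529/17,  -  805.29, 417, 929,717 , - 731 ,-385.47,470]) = [ - 805.29, - 731, - 385.47, 529/17,417, 470,717,929 ]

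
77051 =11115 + 65936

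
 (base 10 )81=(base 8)121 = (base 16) 51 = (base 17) 4D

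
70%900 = 70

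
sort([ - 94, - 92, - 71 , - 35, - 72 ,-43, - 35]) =[-94, - 92, - 72,  -  71, - 43, - 35, - 35] 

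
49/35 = 1 + 2/5=   1.40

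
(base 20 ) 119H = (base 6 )103445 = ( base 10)8597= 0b10000110010101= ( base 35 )70m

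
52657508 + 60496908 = 113154416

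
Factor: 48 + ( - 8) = 40 = 2^3*5^1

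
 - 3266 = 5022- 8288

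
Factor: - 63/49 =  - 3^2*7^( - 1) = - 9/7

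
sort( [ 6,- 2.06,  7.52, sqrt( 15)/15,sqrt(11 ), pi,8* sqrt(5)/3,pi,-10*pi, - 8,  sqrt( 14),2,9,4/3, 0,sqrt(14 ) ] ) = [ - 10*pi , - 8, - 2.06,  0,sqrt(15)/15,4/3,2,pi , pi,sqrt( 11 ),sqrt( 14),sqrt( 14) , 8 * sqrt( 5 )/3, 6,7.52, 9]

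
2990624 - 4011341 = - 1020717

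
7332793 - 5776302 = 1556491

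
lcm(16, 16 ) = 16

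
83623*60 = 5017380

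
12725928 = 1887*6744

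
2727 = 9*303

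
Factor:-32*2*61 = -2^6*61^1 = -3904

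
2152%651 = 199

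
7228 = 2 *3614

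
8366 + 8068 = 16434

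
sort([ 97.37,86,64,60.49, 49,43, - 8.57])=[ - 8.57,43,49,  60.49, 64,86,97.37 ] 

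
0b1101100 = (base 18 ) 60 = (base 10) 108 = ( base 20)58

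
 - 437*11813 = -5162281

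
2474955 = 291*8505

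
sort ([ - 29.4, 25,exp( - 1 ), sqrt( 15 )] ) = [ - 29.4, exp( - 1),sqrt( 15),25 ]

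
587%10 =7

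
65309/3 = 21769  +  2/3 = 21769.67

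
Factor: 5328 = 2^4*3^2*37^1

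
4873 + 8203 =13076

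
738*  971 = 716598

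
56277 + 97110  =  153387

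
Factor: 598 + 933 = 1531^1= 1531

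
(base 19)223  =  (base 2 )1011111011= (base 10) 763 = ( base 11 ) 634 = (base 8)1373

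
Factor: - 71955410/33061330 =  - 7195541/3306133 = - 19^( - 1 )*41^1*223^1*787^1*174007^( - 1) 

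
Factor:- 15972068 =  - 2^2 * 7^1* 31^1* 18401^1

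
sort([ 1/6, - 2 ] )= [ - 2 , 1/6] 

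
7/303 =7/303= 0.02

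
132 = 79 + 53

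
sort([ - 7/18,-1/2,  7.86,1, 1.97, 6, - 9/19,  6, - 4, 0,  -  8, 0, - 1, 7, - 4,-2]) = [ - 8, - 4,-4, -2, - 1,  -  1/2,- 9/19, - 7/18, 0, 0,1 , 1.97,6,6,7, 7.86 ] 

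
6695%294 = 227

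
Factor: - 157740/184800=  - 2^( - 3) * 5^(-1 ) * 7^( - 1 ) * 239^1=   -  239/280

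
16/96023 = 16/96023=0.00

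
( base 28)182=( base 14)522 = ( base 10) 1010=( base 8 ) 1762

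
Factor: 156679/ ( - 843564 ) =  - 2^(  -  2 )*3^( - 1 )*70297^( - 1 )*156679^1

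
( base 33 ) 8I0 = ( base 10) 9306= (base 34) 81O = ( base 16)245a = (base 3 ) 110202200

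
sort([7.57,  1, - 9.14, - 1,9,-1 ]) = [ - 9.14 , - 1,  -  1,1,7.57,9 ]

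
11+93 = 104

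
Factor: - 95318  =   - 2^1*47659^1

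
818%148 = 78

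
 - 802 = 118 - 920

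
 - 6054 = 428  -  6482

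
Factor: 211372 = 2^2 * 7^1 * 7549^1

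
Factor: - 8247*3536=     -  2^4*3^1*13^1*17^1  *2749^1 = - 29161392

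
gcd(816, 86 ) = 2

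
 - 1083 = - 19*57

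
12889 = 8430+4459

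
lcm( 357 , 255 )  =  1785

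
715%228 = 31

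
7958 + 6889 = 14847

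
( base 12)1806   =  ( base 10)2886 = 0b101101000110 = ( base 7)11262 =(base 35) 2CG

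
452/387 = 452/387  =  1.17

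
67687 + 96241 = 163928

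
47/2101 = 47/2101 = 0.02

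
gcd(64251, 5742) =99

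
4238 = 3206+1032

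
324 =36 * 9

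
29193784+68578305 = 97772089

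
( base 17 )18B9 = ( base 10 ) 7421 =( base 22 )F77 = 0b1110011111101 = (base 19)11ab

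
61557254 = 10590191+50967063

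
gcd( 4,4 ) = 4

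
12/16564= 3/4141= 0.00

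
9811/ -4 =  - 9811/4 = -2452.75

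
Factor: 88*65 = 5720 = 2^3*5^1*11^1*13^1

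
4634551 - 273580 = 4360971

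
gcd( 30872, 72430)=2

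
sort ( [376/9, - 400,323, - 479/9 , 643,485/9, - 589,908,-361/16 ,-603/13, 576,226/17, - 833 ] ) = [ - 833, - 589, - 400, - 479/9,-603/13,-361/16,226/17,376/9,485/9,323, 576,643,908] 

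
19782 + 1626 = 21408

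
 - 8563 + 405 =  - 8158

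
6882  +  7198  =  14080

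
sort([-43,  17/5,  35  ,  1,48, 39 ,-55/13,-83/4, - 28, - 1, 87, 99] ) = [-43,- 28,  -  83/4 ,- 55/13,- 1,1 , 17/5,  35, 39,  48, 87, 99] 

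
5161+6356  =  11517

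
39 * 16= 624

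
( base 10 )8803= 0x2263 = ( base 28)b6b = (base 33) 82p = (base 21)jk4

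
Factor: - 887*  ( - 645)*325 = 185937375=3^1*5^3*13^1 * 43^1*887^1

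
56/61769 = 56/61769  =  0.00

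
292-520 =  - 228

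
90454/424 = 213 + 71/212 = 213.33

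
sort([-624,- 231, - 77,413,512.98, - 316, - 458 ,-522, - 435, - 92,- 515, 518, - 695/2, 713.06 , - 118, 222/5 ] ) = [-624 , -522,- 515,  -  458, - 435, -695/2, - 316, - 231,-118, - 92, - 77, 222/5,  413, 512.98,518,  713.06 ]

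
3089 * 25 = 77225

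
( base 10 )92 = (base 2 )1011100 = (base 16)5c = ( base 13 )71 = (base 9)112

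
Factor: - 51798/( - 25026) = 89/43 = 43^( - 1)*89^1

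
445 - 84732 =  - 84287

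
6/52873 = 6/52873  =  0.00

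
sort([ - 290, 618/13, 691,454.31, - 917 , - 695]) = [  -  917, - 695,-290, 618/13 , 454.31 , 691] 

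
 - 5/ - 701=5/701 = 0.01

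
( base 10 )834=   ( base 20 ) 21E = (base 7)2301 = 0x342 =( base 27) 13o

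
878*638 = 560164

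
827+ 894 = 1721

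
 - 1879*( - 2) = 3758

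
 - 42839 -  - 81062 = 38223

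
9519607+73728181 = 83247788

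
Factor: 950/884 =2^( - 1) * 5^2*13^(-1 )*17^( - 1)*19^1 =475/442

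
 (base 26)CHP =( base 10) 8579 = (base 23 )g50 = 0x2183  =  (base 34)7EB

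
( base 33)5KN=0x17f0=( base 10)6128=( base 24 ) af8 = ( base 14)233a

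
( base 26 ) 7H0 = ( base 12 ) 2bb2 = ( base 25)86o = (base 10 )5174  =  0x1436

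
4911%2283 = 345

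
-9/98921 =-9/98921  =  - 0.00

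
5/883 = 5/883 = 0.01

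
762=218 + 544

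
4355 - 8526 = - 4171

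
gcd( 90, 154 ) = 2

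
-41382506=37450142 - 78832648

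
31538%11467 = 8604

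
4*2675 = 10700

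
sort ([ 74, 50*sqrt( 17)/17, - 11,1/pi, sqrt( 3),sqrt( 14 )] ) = [-11,1/pi,sqrt( 3 ),  sqrt(14), 50*sqrt ( 17 ) /17,74 ] 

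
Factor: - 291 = -3^1*97^1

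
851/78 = 851/78 = 10.91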